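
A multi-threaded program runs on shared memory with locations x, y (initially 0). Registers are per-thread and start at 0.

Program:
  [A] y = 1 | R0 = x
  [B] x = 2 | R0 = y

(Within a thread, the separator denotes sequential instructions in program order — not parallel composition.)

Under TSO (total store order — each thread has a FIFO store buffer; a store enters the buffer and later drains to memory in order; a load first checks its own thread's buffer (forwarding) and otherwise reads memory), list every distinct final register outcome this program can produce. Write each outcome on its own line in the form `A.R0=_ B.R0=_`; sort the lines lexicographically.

A.R0=0 B.R0=0
A.R0=0 B.R0=1
A.R0=2 B.R0=0
A.R0=2 B.R0=1

outcome vector order: (A.R0,B.R0)
|TSO outcomes| = 4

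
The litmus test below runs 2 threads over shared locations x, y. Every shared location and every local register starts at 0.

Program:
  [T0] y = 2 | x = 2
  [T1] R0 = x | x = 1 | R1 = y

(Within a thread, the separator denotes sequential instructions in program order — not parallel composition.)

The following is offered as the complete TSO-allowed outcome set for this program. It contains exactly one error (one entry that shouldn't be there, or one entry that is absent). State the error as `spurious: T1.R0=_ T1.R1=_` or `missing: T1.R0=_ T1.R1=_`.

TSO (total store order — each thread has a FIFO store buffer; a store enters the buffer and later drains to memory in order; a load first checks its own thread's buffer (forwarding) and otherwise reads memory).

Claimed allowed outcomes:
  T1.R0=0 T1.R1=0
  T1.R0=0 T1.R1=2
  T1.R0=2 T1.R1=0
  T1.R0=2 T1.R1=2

outcome vector order: (T1.R0,T1.R1)
under TSO → 00; 02; 22
claimed∖TSO = {20}

spurious: T1.R0=2 T1.R1=0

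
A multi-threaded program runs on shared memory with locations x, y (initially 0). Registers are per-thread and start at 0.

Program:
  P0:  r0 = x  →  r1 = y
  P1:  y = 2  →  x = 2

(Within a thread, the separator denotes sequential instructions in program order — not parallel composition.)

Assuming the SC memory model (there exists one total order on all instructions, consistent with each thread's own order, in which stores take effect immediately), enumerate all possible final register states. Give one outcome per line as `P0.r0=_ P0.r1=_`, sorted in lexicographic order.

P0.r0=0 P0.r1=0
P0.r0=0 P0.r1=2
P0.r0=2 P0.r1=2

outcome vector order: (P0.r0,P0.r1)
|SC outcomes| = 3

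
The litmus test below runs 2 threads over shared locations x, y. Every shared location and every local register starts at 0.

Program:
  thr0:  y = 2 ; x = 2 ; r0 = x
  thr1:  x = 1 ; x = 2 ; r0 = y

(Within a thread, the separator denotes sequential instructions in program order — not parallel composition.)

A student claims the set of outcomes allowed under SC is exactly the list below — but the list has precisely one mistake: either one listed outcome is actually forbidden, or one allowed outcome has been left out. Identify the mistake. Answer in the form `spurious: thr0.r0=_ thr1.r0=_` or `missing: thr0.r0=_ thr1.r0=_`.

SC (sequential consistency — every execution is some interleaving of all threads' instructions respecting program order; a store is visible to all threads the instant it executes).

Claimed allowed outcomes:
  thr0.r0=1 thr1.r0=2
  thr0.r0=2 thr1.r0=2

outcome vector order: (thr0.r0,thr1.r0)
SC: 3 outcomes — {(1,2); (2,0); (2,2)}
SC∖claimed = {(2,0)}

missing: thr0.r0=2 thr1.r0=0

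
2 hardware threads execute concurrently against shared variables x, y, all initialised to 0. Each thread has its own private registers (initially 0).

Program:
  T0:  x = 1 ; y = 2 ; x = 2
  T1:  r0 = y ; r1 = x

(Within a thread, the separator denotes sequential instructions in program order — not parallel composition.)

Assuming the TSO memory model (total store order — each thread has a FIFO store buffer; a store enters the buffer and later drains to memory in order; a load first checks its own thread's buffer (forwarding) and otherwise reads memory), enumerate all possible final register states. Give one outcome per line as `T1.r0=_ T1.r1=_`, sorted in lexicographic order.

outcome vector order: (T1.r0,T1.r1)
|TSO outcomes| = 5

T1.r0=0 T1.r1=0
T1.r0=0 T1.r1=1
T1.r0=0 T1.r1=2
T1.r0=2 T1.r1=1
T1.r0=2 T1.r1=2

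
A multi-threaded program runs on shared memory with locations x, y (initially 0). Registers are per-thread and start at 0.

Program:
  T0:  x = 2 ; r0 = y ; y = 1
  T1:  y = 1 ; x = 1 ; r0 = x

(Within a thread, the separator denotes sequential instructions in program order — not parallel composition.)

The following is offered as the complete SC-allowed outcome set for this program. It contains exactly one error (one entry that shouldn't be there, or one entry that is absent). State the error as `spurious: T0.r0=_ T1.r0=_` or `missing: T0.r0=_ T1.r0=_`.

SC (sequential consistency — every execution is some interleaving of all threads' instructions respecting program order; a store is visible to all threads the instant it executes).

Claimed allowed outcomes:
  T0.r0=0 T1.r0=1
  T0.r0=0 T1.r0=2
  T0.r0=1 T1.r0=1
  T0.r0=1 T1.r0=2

outcome vector order: (T0.r0,T1.r0)
SC: 3 outcomes — {0/1 1/1 1/2}
claimed∖SC = {0/2}

spurious: T0.r0=0 T1.r0=2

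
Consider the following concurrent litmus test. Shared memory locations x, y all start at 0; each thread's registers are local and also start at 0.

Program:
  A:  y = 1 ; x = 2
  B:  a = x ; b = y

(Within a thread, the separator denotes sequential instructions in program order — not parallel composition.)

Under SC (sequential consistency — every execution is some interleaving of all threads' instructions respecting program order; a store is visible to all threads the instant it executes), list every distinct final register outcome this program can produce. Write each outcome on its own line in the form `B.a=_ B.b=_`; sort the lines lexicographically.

outcome vector order: (B.a,B.b)
|SC outcomes| = 3

B.a=0 B.b=0
B.a=0 B.b=1
B.a=2 B.b=1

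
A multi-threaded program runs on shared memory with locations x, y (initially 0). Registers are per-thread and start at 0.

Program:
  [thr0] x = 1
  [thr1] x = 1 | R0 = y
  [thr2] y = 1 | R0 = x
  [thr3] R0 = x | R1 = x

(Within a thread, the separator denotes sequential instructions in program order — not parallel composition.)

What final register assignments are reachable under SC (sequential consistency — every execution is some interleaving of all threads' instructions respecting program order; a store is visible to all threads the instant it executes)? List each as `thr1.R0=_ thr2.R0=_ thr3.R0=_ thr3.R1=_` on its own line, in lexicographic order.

thr1.R0=0 thr2.R0=1 thr3.R0=0 thr3.R1=0
thr1.R0=0 thr2.R0=1 thr3.R0=0 thr3.R1=1
thr1.R0=0 thr2.R0=1 thr3.R0=1 thr3.R1=1
thr1.R0=1 thr2.R0=0 thr3.R0=0 thr3.R1=0
thr1.R0=1 thr2.R0=0 thr3.R0=0 thr3.R1=1
thr1.R0=1 thr2.R0=0 thr3.R0=1 thr3.R1=1
thr1.R0=1 thr2.R0=1 thr3.R0=0 thr3.R1=0
thr1.R0=1 thr2.R0=1 thr3.R0=0 thr3.R1=1
thr1.R0=1 thr2.R0=1 thr3.R0=1 thr3.R1=1

outcome vector order: (thr1.R0,thr2.R0,thr3.R0,thr3.R1)
|SC outcomes| = 9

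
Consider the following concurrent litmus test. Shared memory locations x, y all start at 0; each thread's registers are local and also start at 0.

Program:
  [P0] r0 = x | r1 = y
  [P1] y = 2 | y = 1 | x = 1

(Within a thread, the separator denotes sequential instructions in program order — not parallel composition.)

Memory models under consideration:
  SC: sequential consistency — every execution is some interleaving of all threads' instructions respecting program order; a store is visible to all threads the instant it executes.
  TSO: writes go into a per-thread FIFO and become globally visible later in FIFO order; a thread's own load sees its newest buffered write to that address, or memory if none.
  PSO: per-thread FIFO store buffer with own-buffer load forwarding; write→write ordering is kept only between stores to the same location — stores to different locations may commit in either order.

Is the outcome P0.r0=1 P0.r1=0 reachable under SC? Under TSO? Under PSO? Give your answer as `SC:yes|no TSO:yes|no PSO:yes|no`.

SC:no TSO:no PSO:yes

outcome vector order: (P0.r0,P0.r1)
SC: 4 outcomes — {<0 0>, <0 1>, <0 2>, <1 1>}
TSO: 4 outcomes — {<0 0>, <0 1>, <0 2>, <1 1>}
PSO: 6 outcomes — {<0 0>, <0 1>, <0 2>, <1 0>, <1 1>, <1 2>}
target <1 0> ∈ {PSO}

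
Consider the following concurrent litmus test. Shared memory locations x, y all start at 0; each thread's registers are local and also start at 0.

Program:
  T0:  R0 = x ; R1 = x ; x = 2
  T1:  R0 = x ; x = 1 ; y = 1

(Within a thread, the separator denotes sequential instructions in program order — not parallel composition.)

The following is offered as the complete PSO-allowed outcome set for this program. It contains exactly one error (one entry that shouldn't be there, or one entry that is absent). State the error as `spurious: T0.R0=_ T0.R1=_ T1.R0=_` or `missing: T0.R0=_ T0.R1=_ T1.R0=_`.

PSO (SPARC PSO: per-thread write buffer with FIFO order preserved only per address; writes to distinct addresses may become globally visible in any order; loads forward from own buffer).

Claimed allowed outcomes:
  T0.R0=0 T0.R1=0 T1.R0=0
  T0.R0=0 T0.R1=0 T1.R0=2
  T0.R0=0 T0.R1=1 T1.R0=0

missing: T0.R0=1 T0.R1=1 T1.R0=0

outcome vector order: (T0.R0,T0.R1,T1.R0)
PSO (4): 0/0/0, 0/0/2, 0/1/0, 1/1/0
PSO∖claimed = {1/1/0}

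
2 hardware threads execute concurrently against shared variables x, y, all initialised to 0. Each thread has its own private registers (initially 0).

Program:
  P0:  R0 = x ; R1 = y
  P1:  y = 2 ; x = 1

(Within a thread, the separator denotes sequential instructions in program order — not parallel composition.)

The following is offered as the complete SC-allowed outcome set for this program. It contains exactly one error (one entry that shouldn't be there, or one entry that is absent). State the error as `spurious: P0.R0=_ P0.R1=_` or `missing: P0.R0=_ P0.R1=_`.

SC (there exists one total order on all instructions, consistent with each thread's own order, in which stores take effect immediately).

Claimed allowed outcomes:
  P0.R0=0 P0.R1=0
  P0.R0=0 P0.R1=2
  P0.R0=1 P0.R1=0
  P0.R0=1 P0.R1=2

spurious: P0.R0=1 P0.R1=0

outcome vector order: (P0.R0,P0.R1)
[SC] allowed = {00; 02; 12}
claimed∖SC = {10}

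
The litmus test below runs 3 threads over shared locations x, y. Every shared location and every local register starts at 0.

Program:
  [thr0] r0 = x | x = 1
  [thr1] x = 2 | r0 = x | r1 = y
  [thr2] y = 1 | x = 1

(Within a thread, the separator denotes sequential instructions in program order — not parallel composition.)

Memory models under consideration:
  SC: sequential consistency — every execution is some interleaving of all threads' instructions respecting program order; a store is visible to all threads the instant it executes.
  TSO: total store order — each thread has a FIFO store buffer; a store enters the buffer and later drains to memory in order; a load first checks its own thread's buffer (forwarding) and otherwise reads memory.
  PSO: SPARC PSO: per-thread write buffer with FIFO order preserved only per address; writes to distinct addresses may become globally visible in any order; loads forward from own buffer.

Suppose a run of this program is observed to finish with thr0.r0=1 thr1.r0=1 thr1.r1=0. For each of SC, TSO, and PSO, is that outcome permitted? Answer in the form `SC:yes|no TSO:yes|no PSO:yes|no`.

SC:no TSO:no PSO:yes

outcome vector order: (thr0.r0,thr1.r0,thr1.r1)
under SC → <0 1 0>; <0 1 1>; <0 2 0>; <0 2 1>; <1 1 1>; <1 2 0>; <1 2 1>; <2 1 0>; <2 1 1>; <2 2 0>; <2 2 1>
under TSO → <0 1 0>; <0 1 1>; <0 2 0>; <0 2 1>; <1 1 1>; <1 2 0>; <1 2 1>; <2 1 0>; <2 1 1>; <2 2 0>; <2 2 1>
under PSO → <0 1 0>; <0 1 1>; <0 2 0>; <0 2 1>; <1 1 0>; <1 1 1>; <1 2 0>; <1 2 1>; <2 1 0>; <2 1 1>; <2 2 0>; <2 2 1>
target <1 1 0> ∈ {PSO}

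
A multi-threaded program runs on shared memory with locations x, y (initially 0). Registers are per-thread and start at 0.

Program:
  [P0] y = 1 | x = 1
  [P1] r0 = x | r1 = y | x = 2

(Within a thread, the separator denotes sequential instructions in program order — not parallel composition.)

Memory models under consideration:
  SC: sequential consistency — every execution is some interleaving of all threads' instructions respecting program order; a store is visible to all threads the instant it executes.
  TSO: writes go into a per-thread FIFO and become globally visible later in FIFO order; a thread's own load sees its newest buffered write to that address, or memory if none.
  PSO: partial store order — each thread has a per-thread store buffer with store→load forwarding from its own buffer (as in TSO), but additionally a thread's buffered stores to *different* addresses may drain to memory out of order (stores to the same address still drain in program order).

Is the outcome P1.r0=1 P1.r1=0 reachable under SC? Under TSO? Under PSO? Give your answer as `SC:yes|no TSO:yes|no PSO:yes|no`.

SC:no TSO:no PSO:yes

outcome vector order: (P1.r0,P1.r1)
[SC] allowed = {(0,0), (0,1), (1,1)}
[TSO] allowed = {(0,0), (0,1), (1,1)}
[PSO] allowed = {(0,0), (0,1), (1,0), (1,1)}
target (1,0) ∈ {PSO}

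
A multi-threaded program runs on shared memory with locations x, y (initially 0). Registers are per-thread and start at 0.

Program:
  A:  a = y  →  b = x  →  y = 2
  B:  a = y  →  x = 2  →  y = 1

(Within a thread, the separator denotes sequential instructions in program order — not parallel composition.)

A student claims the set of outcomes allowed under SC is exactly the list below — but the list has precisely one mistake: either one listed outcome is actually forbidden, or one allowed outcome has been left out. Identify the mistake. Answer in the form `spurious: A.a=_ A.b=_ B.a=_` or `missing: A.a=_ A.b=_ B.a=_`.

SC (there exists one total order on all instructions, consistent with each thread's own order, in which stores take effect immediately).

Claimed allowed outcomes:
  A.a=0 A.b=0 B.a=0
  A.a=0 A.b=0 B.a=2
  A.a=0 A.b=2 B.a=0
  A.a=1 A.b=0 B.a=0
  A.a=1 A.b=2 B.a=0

spurious: A.a=1 A.b=0 B.a=0

outcome vector order: (A.a,A.b,B.a)
[SC] allowed = {<0 0 0>; <0 0 2>; <0 2 0>; <1 2 0>}
claimed∖SC = {<1 0 0>}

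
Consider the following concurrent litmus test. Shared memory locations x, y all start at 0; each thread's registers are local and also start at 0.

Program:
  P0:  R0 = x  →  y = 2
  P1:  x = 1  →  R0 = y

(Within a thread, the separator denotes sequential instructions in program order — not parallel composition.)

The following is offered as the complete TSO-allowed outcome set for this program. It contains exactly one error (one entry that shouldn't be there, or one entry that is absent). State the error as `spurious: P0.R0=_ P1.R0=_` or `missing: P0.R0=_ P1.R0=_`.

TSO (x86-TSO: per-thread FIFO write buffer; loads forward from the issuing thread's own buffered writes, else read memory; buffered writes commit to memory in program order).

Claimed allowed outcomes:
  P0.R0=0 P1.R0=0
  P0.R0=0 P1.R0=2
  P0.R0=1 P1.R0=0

outcome vector order: (P0.R0,P1.R0)
TSO: 4 outcomes — {00; 02; 10; 12}
TSO∖claimed = {12}

missing: P0.R0=1 P1.R0=2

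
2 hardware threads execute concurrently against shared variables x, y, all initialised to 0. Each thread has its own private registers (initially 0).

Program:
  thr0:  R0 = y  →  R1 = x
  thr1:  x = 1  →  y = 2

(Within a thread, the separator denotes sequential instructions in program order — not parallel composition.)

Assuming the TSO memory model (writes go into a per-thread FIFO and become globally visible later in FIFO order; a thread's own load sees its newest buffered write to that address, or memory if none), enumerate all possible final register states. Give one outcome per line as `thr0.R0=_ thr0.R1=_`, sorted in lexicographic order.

thr0.R0=0 thr0.R1=0
thr0.R0=0 thr0.R1=1
thr0.R0=2 thr0.R1=1

outcome vector order: (thr0.R0,thr0.R1)
|TSO outcomes| = 3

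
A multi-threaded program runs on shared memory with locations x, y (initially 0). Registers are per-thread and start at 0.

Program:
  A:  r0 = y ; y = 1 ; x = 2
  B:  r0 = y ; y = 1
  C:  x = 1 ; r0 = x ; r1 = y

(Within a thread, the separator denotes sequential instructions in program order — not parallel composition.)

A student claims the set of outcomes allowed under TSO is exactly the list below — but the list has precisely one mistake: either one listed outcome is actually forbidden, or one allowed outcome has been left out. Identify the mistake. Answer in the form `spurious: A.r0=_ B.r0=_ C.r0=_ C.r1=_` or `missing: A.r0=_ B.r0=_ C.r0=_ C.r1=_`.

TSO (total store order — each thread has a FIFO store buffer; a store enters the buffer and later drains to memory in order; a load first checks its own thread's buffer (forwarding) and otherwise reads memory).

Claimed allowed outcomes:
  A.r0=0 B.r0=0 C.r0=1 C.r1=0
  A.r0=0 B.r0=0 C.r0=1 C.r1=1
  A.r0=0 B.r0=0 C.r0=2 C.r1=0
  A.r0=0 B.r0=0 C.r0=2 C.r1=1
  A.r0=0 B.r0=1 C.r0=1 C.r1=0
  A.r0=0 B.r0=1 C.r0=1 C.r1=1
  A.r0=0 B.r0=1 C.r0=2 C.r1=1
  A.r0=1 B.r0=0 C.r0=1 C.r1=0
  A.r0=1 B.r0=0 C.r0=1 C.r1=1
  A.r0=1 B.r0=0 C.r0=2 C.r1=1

spurious: A.r0=0 B.r0=0 C.r0=2 C.r1=0

outcome vector order: (A.r0,B.r0,C.r0,C.r1)
under TSO → 0010, 0011, 0021, 0110, 0111, 0121, 1010, 1011, 1021
claimed∖TSO = {0020}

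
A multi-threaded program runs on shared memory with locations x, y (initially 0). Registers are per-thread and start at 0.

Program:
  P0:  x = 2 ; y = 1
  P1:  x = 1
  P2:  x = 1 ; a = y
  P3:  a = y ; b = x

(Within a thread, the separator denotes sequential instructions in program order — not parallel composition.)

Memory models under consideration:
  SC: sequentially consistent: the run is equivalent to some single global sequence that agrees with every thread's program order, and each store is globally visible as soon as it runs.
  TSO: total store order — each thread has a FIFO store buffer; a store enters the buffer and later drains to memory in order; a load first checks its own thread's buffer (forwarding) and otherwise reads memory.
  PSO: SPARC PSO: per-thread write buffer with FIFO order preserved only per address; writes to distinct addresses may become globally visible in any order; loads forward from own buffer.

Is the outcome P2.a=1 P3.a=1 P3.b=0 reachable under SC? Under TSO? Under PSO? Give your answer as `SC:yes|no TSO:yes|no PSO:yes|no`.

outcome vector order: (P2.a,P3.a,P3.b)
SC (10): 000; 001; 002; 011; 012; 100; 101; 102; 111; 112
TSO (10): 000; 001; 002; 011; 012; 100; 101; 102; 111; 112
PSO (12): 000; 001; 002; 010; 011; 012; 100; 101; 102; 110; 111; 112
target 110 ∈ {PSO}

SC:no TSO:no PSO:yes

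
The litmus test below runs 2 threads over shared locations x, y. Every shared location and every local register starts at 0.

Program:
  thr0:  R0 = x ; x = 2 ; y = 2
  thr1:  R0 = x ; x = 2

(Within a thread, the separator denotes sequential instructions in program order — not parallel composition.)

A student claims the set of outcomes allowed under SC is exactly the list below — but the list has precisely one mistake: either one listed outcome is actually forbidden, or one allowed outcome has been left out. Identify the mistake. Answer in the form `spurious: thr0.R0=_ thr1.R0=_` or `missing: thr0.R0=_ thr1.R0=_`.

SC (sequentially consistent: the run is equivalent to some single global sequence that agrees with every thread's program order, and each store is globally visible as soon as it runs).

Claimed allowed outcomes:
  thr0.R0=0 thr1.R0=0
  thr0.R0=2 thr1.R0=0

outcome vector order: (thr0.R0,thr1.R0)
under SC → <0 0> <0 2> <2 0>
SC∖claimed = {<0 2>}

missing: thr0.R0=0 thr1.R0=2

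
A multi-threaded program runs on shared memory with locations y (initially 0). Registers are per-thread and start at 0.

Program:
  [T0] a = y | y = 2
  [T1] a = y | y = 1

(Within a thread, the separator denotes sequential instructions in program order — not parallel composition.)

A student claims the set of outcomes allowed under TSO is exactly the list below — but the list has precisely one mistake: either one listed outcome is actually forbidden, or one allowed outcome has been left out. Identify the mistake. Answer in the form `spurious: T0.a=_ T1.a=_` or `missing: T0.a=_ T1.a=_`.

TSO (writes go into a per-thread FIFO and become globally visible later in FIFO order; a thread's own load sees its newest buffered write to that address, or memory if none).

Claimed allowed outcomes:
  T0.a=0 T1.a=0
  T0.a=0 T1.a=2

missing: T0.a=1 T1.a=0

outcome vector order: (T0.a,T1.a)
TSO (3): 0/0; 0/2; 1/0
TSO∖claimed = {1/0}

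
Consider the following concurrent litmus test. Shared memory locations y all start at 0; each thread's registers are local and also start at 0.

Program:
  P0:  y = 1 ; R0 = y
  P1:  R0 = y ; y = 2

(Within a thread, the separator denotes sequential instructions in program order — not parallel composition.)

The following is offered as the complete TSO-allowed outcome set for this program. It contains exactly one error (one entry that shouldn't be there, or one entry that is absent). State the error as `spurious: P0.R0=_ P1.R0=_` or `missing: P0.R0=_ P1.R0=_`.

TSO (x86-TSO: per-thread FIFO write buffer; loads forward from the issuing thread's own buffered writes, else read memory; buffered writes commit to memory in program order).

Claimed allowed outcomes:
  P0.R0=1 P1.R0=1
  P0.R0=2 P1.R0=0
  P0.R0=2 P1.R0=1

missing: P0.R0=1 P1.R0=0

outcome vector order: (P0.R0,P1.R0)
TSO: 4 outcomes — {10 11 20 21}
TSO∖claimed = {10}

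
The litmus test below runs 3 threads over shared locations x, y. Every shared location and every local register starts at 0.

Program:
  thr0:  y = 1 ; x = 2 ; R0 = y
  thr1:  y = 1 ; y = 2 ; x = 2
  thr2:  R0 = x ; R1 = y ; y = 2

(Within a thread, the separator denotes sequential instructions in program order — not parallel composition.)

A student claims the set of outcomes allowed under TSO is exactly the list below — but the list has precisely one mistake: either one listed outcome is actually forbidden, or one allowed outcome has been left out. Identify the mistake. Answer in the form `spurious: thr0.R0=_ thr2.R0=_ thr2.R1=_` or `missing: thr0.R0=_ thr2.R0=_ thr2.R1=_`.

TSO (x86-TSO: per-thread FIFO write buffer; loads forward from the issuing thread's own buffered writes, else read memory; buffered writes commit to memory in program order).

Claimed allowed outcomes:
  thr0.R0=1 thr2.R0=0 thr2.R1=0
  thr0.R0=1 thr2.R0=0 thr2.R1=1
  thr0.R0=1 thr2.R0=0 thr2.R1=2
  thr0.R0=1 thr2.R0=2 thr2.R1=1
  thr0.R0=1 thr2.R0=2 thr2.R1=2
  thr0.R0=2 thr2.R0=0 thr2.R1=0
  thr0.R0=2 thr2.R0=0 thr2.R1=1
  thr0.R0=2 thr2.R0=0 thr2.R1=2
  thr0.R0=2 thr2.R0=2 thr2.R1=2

missing: thr0.R0=2 thr2.R0=2 thr2.R1=1

outcome vector order: (thr0.R0,thr2.R0,thr2.R1)
TSO (10): <1 0 0>; <1 0 1>; <1 0 2>; <1 2 1>; <1 2 2>; <2 0 0>; <2 0 1>; <2 0 2>; <2 2 1>; <2 2 2>
TSO∖claimed = {<2 2 1>}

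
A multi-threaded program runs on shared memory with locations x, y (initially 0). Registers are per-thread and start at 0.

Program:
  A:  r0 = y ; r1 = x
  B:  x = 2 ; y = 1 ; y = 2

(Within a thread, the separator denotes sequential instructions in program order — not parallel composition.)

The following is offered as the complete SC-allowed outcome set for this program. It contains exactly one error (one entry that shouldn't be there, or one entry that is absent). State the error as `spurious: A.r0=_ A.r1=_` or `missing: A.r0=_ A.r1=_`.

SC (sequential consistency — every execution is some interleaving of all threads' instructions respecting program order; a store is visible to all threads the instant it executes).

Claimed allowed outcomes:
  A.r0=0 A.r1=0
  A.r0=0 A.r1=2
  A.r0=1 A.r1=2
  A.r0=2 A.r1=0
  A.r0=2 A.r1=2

outcome vector order: (A.r0,A.r1)
under SC → <0 0> <0 2> <1 2> <2 2>
claimed∖SC = {<2 0>}

spurious: A.r0=2 A.r1=0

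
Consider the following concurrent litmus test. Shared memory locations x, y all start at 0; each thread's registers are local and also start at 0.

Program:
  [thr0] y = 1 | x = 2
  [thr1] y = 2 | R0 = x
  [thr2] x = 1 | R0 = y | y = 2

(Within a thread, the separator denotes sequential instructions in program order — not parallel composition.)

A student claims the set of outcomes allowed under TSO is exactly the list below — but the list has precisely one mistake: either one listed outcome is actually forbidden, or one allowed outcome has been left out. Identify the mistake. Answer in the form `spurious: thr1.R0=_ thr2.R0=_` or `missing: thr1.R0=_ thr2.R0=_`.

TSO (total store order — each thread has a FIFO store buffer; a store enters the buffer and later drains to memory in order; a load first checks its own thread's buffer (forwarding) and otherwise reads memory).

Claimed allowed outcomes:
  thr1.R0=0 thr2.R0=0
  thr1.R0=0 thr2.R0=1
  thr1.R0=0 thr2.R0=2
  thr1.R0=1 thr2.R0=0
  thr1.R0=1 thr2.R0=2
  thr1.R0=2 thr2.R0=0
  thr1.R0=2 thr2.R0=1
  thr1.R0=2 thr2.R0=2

missing: thr1.R0=1 thr2.R0=1

outcome vector order: (thr1.R0,thr2.R0)
TSO: 9 outcomes — {<0 0>; <0 1>; <0 2>; <1 0>; <1 1>; <1 2>; <2 0>; <2 1>; <2 2>}
TSO∖claimed = {<1 1>}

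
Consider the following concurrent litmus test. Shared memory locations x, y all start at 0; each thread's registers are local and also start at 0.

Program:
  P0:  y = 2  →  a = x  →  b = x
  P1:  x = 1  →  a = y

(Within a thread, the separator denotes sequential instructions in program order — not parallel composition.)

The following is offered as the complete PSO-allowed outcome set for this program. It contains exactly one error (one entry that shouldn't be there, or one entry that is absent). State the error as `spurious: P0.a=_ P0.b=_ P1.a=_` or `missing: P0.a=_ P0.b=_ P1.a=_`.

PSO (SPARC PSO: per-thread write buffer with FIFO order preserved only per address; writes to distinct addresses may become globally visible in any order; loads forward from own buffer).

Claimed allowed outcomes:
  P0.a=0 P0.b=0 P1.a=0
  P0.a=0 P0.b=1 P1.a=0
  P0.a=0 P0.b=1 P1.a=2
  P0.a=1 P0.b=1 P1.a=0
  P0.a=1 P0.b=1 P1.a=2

outcome vector order: (P0.a,P0.b,P1.a)
PSO: 6 outcomes — {000 002 010 012 110 112}
PSO∖claimed = {002}

missing: P0.a=0 P0.b=0 P1.a=2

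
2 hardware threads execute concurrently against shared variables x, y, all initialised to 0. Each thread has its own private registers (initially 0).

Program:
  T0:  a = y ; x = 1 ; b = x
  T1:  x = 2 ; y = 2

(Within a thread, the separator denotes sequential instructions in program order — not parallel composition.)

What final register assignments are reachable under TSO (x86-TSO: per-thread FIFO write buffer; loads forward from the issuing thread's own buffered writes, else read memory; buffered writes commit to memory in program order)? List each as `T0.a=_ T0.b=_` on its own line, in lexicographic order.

T0.a=0 T0.b=1
T0.a=0 T0.b=2
T0.a=2 T0.b=1

outcome vector order: (T0.a,T0.b)
|TSO outcomes| = 3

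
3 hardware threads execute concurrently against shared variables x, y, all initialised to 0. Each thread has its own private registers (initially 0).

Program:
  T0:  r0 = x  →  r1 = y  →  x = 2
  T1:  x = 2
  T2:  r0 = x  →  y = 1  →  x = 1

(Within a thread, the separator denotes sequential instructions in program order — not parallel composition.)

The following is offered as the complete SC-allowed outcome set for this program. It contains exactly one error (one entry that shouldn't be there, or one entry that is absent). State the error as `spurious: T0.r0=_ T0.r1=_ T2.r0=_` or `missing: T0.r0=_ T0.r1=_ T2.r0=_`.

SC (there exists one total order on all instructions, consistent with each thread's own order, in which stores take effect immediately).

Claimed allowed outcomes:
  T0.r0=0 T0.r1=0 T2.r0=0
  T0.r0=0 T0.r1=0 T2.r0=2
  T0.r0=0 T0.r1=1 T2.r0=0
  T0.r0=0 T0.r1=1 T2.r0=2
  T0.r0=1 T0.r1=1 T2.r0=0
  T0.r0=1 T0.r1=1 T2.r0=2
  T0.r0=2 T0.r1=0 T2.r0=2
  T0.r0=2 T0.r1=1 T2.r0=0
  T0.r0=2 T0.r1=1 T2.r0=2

outcome vector order: (T0.r0,T0.r1,T2.r0)
under SC → 000; 002; 010; 012; 110; 112; 200; 202; 210; 212
SC∖claimed = {200}

missing: T0.r0=2 T0.r1=0 T2.r0=0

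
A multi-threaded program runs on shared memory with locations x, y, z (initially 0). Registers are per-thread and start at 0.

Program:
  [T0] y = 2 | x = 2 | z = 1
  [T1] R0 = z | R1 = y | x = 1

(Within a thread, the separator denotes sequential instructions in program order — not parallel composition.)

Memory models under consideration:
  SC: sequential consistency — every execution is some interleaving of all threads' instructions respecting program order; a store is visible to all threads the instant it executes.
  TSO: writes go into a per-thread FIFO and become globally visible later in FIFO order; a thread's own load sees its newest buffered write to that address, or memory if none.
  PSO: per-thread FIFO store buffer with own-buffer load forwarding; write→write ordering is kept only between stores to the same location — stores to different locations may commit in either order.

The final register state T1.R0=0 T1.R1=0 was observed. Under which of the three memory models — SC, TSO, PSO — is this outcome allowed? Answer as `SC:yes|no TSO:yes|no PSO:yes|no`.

outcome vector order: (T1.R0,T1.R1)
under SC → <0 0>, <0 2>, <1 2>
under TSO → <0 0>, <0 2>, <1 2>
under PSO → <0 0>, <0 2>, <1 0>, <1 2>
target <0 0> ∈ {SC,TSO,PSO}

SC:yes TSO:yes PSO:yes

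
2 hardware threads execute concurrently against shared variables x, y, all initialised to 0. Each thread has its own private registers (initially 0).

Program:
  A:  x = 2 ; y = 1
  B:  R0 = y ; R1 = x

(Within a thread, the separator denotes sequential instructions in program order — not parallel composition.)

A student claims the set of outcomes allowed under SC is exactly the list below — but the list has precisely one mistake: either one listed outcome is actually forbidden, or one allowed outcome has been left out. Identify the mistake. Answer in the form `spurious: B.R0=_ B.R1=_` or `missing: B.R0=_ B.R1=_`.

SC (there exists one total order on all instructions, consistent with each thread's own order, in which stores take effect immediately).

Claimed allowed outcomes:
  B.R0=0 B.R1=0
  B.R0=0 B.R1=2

outcome vector order: (B.R0,B.R1)
[SC] allowed = {<0 0>, <0 2>, <1 2>}
SC∖claimed = {<1 2>}

missing: B.R0=1 B.R1=2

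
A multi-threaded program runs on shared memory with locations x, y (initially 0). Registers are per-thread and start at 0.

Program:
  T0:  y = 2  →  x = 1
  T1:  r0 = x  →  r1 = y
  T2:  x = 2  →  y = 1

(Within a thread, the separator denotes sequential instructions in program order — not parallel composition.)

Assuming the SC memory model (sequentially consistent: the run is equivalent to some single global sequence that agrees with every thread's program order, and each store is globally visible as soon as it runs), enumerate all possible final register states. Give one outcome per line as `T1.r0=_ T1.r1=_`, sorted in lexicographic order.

outcome vector order: (T1.r0,T1.r1)
|SC outcomes| = 8

T1.r0=0 T1.r1=0
T1.r0=0 T1.r1=1
T1.r0=0 T1.r1=2
T1.r0=1 T1.r1=1
T1.r0=1 T1.r1=2
T1.r0=2 T1.r1=0
T1.r0=2 T1.r1=1
T1.r0=2 T1.r1=2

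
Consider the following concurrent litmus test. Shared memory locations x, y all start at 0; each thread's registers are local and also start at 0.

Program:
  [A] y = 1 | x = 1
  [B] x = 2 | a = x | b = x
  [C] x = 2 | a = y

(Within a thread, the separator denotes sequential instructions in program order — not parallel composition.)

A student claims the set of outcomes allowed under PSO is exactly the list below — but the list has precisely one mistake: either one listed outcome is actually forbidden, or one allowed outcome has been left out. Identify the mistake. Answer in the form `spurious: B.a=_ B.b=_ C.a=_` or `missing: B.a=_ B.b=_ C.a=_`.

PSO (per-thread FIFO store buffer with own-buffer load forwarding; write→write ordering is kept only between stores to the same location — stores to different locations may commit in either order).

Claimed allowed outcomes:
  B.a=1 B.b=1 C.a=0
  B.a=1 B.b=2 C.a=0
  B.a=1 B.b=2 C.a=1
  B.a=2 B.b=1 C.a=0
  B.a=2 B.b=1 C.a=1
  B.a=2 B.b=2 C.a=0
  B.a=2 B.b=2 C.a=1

outcome vector order: (B.a,B.b,C.a)
PSO (8): 1/1/0 1/1/1 1/2/0 1/2/1 2/1/0 2/1/1 2/2/0 2/2/1
PSO∖claimed = {1/1/1}

missing: B.a=1 B.b=1 C.a=1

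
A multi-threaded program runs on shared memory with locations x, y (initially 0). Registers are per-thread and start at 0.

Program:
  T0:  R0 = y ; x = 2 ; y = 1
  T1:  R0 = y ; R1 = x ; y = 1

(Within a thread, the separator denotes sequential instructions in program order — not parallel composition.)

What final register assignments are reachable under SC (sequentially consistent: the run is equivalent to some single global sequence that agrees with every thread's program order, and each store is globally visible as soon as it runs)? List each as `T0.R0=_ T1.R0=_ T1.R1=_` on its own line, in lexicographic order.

outcome vector order: (T0.R0,T1.R0,T1.R1)
|SC outcomes| = 4

T0.R0=0 T1.R0=0 T1.R1=0
T0.R0=0 T1.R0=0 T1.R1=2
T0.R0=0 T1.R0=1 T1.R1=2
T0.R0=1 T1.R0=0 T1.R1=0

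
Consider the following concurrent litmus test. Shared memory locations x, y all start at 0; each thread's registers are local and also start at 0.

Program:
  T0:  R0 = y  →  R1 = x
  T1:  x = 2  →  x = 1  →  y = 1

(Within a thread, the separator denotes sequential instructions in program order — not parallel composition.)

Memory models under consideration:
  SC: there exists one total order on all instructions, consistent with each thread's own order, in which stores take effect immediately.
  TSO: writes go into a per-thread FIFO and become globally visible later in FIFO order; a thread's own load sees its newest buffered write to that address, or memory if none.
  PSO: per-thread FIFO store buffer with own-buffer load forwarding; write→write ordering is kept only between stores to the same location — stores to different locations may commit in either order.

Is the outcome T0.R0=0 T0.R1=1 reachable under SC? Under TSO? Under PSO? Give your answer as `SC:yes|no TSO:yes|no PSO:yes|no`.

outcome vector order: (T0.R0,T0.R1)
under SC → <0 0>, <0 1>, <0 2>, <1 1>
under TSO → <0 0>, <0 1>, <0 2>, <1 1>
under PSO → <0 0>, <0 1>, <0 2>, <1 0>, <1 1>, <1 2>
target <0 1> ∈ {SC,TSO,PSO}

SC:yes TSO:yes PSO:yes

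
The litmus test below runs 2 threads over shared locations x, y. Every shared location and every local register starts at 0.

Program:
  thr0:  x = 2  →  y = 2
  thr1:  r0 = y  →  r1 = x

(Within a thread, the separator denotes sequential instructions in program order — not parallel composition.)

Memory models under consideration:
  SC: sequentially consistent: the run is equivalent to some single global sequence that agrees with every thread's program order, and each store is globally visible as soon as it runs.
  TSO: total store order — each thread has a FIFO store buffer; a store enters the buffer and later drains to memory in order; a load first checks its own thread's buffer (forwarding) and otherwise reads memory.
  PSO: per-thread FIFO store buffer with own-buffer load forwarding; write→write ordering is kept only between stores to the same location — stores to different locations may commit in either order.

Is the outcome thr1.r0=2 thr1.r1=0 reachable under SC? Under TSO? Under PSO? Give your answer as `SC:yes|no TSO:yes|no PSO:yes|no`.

SC:no TSO:no PSO:yes

outcome vector order: (thr1.r0,thr1.r1)
SC: 3 outcomes — {00 02 22}
TSO: 3 outcomes — {00 02 22}
PSO: 4 outcomes — {00 02 20 22}
target 20 ∈ {PSO}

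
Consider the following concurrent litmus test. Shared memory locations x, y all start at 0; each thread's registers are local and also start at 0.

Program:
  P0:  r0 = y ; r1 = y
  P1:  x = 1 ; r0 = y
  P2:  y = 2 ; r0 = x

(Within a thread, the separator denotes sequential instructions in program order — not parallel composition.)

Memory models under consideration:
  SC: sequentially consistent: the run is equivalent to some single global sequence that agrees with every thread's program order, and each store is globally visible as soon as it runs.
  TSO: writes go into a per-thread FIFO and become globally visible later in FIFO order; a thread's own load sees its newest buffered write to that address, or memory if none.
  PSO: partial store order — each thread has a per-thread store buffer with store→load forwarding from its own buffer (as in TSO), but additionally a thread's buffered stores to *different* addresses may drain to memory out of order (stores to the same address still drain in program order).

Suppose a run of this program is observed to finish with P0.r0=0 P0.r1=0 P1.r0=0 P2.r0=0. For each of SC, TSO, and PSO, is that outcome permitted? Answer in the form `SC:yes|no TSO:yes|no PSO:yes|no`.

SC:no TSO:yes PSO:yes

outcome vector order: (P0.r0,P0.r1,P1.r0,P2.r0)
SC (9): (0,0,0,1); (0,0,2,0); (0,0,2,1); (0,2,0,1); (0,2,2,0); (0,2,2,1); (2,2,0,1); (2,2,2,0); (2,2,2,1)
TSO (12): (0,0,0,0); (0,0,0,1); (0,0,2,0); (0,0,2,1); (0,2,0,0); (0,2,0,1); (0,2,2,0); (0,2,2,1); (2,2,0,0); (2,2,0,1); (2,2,2,0); (2,2,2,1)
PSO (12): (0,0,0,0); (0,0,0,1); (0,0,2,0); (0,0,2,1); (0,2,0,0); (0,2,0,1); (0,2,2,0); (0,2,2,1); (2,2,0,0); (2,2,0,1); (2,2,2,0); (2,2,2,1)
target (0,0,0,0) ∈ {TSO,PSO}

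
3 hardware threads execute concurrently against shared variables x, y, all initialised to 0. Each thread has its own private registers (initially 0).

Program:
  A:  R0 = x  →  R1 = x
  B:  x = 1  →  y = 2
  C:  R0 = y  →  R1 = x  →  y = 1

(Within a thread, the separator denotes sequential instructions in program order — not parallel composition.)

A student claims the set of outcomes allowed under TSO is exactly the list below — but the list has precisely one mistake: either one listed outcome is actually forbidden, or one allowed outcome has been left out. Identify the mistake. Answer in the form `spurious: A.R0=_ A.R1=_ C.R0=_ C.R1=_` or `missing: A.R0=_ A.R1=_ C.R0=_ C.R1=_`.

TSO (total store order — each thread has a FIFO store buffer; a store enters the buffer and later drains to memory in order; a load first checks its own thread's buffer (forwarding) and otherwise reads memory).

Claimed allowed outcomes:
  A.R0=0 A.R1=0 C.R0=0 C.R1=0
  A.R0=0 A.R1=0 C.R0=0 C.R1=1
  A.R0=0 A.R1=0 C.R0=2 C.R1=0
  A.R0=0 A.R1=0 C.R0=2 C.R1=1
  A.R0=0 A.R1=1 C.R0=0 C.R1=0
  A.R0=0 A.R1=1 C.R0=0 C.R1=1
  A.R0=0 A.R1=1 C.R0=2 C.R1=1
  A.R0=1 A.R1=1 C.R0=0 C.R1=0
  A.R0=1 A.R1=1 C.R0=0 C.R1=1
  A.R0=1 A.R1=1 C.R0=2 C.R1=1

outcome vector order: (A.R0,A.R1,C.R0,C.R1)
TSO: 9 outcomes — {0/0/0/0, 0/0/0/1, 0/0/2/1, 0/1/0/0, 0/1/0/1, 0/1/2/1, 1/1/0/0, 1/1/0/1, 1/1/2/1}
claimed∖TSO = {0/0/2/0}

spurious: A.R0=0 A.R1=0 C.R0=2 C.R1=0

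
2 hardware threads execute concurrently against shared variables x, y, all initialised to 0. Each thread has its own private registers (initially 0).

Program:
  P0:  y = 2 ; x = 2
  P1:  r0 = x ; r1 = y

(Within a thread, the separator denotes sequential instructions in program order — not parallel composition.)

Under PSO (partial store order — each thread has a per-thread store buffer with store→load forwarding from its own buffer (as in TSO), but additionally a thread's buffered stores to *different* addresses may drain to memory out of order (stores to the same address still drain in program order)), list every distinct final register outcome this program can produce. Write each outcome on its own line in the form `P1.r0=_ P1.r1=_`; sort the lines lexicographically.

outcome vector order: (P1.r0,P1.r1)
|PSO outcomes| = 4

P1.r0=0 P1.r1=0
P1.r0=0 P1.r1=2
P1.r0=2 P1.r1=0
P1.r0=2 P1.r1=2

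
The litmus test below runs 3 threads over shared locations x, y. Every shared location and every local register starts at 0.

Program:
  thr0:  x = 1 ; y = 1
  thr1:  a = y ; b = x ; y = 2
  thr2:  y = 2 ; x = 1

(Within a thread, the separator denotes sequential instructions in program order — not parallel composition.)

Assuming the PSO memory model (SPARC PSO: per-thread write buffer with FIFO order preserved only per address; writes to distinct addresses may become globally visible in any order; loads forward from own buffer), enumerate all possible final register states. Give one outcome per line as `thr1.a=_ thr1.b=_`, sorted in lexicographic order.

outcome vector order: (thr1.a,thr1.b)
|PSO outcomes| = 6

thr1.a=0 thr1.b=0
thr1.a=0 thr1.b=1
thr1.a=1 thr1.b=0
thr1.a=1 thr1.b=1
thr1.a=2 thr1.b=0
thr1.a=2 thr1.b=1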